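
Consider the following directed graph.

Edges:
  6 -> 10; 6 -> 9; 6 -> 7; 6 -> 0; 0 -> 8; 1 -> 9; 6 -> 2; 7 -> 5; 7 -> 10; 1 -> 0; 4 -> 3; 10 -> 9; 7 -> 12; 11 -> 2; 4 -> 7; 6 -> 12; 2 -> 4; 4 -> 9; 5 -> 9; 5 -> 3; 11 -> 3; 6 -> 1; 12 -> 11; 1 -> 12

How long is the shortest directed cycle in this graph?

For each vertex v, BFS finds the shortest path from v back to v.
The shortest such closed walk is 2 → 4 → 7 → 12 → 11 → 2, length 5.

5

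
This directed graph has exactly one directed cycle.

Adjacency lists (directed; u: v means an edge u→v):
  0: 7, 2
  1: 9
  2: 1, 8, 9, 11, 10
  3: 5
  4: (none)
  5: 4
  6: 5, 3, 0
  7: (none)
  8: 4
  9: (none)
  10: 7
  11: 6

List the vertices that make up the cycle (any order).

0, 2, 6, 11

DFS with gray/black marking from 2:
2 gray
  1 gray
    9 gray
    9 black
  1 black
  8 gray
    4 gray
    4 black
  8 black
  2→9: 9 black — skip
  11 gray
    6 gray
      5 gray
        5→4: 4 black — skip
      5 black
      3 gray
        3→5: 5 black — skip
      3 black
      0 gray
        7 gray
        7 black
        0→2: 2 is gray → back edge
Back edge closes the cycle 2 → 11 → 6 → 0 → 2; its vertices are {0, 2, 6, 11}.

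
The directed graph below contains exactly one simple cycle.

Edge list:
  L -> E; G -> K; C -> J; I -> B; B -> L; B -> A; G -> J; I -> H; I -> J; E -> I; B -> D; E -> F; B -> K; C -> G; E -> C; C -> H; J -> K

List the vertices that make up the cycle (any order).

B, E, I, L

DFS with gray/black marking from E:
E gray
  C gray
    J gray
      K gray
      K black
    J black
    H gray
    H black
    G gray
      G→K: K black — skip
      G→J: J black — skip
    G black
  C black
  F gray
  F black
  I gray
    I→H: H black — skip
    I→J: J black — skip
    B gray
      A gray
      A black
      L gray
        L→E: E is gray → back edge
Back edge closes the cycle E → I → B → L → E; its vertices are {B, E, I, L}.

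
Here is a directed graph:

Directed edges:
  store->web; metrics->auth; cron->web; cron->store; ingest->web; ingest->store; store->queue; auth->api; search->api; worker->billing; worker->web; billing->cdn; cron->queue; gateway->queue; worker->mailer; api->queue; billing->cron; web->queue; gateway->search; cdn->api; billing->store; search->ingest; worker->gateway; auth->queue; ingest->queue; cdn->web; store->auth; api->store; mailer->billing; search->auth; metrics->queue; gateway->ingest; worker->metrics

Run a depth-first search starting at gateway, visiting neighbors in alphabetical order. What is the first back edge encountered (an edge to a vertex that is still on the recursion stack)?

api->store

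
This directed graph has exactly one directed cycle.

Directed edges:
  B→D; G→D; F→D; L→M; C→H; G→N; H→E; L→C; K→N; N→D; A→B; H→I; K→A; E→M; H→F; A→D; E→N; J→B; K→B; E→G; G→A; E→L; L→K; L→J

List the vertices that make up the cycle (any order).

DFS with gray/black marking from C:
C gray
  H gray
    I gray
    I black
    E gray
      L gray
        J gray
          B gray
            D gray
            D black
          B black
        J black
        M gray
        M black
        L→C: C is gray → back edge
Back edge closes the cycle C → H → E → L → C; its vertices are {C, E, H, L}.

C, E, H, L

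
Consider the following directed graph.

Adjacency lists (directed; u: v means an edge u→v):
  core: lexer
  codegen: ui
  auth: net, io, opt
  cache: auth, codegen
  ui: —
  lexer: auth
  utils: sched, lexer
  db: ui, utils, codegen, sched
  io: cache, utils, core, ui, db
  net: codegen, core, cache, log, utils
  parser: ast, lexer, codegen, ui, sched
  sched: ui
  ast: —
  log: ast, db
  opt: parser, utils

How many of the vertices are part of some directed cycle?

A vertex is on a directed cycle iff it belongs to a strongly connected component of size ≥ 2 (or has a self-loop).
The vertices on cycles are {db, io, log, net, opt, auth, core, cache, lexer, utils, parser} — 11 in total.

11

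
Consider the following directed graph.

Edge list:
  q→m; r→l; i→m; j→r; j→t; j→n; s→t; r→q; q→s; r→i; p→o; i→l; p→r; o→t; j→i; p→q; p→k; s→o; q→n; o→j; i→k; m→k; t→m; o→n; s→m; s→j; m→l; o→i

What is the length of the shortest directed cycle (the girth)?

4

For each vertex v, BFS finds the shortest path from v back to v.
The shortest such closed walk is r → q → s → j → r, length 4.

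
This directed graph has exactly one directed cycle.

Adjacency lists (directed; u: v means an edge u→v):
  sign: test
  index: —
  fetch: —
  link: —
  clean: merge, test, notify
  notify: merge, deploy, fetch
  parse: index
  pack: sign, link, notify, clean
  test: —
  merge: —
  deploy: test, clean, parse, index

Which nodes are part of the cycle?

clean, deploy, notify

DFS with gray/black marking from notify:
notify gray
  merge gray
  merge black
  deploy gray
    test gray
    test black
    clean gray
      clean→merge: merge black — skip
      clean→test: test black — skip
      clean→notify: notify is gray → back edge
Back edge closes the cycle notify → deploy → clean → notify; its vertices are {clean, deploy, notify}.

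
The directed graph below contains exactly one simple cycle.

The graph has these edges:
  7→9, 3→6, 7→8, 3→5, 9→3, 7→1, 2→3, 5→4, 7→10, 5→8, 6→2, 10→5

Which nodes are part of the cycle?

2, 3, 6

DFS with gray/black marking from 3:
3 gray
  6 gray
    2 gray
      2→3: 3 is gray → back edge
Back edge closes the cycle 3 → 6 → 2 → 3; its vertices are {2, 3, 6}.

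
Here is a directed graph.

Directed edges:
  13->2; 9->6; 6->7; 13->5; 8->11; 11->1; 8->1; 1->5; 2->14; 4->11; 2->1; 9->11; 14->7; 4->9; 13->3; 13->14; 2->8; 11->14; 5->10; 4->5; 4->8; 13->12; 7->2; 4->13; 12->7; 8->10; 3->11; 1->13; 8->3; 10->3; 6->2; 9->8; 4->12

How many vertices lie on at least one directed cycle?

A vertex is on a directed cycle iff it belongs to a strongly connected component of size ≥ 2 (or has a self-loop).
The vertices on cycles are {1, 2, 3, 5, 7, 8, 10, 11, 12, 13, 14} — 11 in total.

11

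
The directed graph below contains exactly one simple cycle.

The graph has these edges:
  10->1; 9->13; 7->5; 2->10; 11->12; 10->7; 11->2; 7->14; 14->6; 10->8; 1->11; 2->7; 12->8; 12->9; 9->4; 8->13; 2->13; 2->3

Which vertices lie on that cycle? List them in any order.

DFS with gray/black marking from 11:
11 gray
  2 gray
    10 gray
      7 gray
        5 gray
        5 black
        14 gray
          6 gray
          6 black
        14 black
      7 black
      1 gray
        1→11: 11 is gray → back edge
Back edge closes the cycle 11 → 2 → 10 → 1 → 11; its vertices are {1, 2, 10, 11}.

1, 2, 10, 11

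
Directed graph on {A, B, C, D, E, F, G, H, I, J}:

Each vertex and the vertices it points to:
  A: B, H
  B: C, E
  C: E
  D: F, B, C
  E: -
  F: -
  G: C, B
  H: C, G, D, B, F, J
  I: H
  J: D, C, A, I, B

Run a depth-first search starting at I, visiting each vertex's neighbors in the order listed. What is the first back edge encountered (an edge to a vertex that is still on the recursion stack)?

A→H

DFS from I (visiting each vertex's neighbors in the order listed); mark gray on enter, black on exit:
I gray
  H gray
    C gray
      E gray
      E black
    C black
    G gray
      G→C: C black — skip
      B gray
        B→C: C black — skip
        B→E: E black — skip
      B black
    G black
    D gray
      F gray
      F black
      D→B: B black — skip
      D→C: C black — skip
    D black
    H→B: B black — skip
    H→F: F black — skip
    J gray
      J→D: D black — skip
      J→C: C black — skip
      A gray
        A→B: B black — skip
        A→H: H is gray → back edge
First back edge: A → H.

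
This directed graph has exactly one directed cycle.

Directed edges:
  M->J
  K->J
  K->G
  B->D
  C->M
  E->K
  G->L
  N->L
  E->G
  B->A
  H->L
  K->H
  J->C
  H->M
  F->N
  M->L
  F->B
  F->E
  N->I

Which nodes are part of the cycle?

C, J, M

DFS with gray/black marking from J:
J gray
  C gray
    M gray
      L gray
      L black
      M→J: J is gray → back edge
Back edge closes the cycle J → C → M → J; its vertices are {C, J, M}.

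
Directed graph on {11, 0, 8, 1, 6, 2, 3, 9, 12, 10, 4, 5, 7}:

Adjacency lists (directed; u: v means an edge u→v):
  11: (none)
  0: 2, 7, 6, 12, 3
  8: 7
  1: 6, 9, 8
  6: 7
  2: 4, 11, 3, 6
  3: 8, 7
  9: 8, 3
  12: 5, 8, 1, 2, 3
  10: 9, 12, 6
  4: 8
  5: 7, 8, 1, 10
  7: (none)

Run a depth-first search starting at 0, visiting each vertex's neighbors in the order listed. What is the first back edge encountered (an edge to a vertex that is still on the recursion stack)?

10→12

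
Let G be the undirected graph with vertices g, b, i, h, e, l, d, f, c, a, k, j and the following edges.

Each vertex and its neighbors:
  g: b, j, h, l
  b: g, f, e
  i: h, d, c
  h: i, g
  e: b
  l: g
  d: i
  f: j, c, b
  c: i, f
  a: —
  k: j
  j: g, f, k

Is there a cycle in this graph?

DFS, tracking each vertex's parent; an edge to a visited non-parent vertex closes a cycle.
Start from b:
visit b (parent –)
  visit g (parent b)
    g–b: parent, skip
    visit j (parent g)
      j–g: parent, skip
      visit f (parent j)
        f–j: parent, skip
        visit c (parent f)
          visit i (parent c)
            visit h (parent i)
              h–i: parent, skip
              h–g: g visited and ≠ parent → cycle
Cycle: g – j – f – c – i – h – g.

Yes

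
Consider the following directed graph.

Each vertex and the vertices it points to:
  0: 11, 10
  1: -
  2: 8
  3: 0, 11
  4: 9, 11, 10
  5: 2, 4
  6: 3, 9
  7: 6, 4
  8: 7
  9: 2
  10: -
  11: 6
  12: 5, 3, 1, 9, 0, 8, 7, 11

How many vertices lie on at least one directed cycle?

A vertex is on a directed cycle iff it belongs to a strongly connected component of size ≥ 2 (or has a self-loop).
The vertices on cycles are {0, 2, 3, 4, 6, 7, 8, 9, 11} — 9 in total.

9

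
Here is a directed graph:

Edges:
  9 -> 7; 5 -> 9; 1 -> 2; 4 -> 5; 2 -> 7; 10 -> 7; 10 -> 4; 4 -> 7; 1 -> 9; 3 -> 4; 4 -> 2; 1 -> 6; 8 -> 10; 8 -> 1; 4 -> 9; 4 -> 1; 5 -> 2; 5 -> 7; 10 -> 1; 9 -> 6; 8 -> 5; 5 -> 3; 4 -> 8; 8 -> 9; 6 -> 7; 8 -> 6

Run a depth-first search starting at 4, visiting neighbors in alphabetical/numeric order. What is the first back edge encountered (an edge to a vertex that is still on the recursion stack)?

DFS from 4 (visiting neighbors in alphabetical/numeric order); mark gray on enter, black on exit:
4 gray
  1 gray
    2 gray
      7 gray
      7 black
    2 black
    6 gray
      6→7: 7 black — skip
    6 black
    9 gray
      9→6: 6 black — skip
      9→7: 7 black — skip
    9 black
  1 black
  4→2: 2 black — skip
  5 gray
    5→2: 2 black — skip
    3 gray
      3→4: 4 is gray → back edge
First back edge: 3 → 4.

3→4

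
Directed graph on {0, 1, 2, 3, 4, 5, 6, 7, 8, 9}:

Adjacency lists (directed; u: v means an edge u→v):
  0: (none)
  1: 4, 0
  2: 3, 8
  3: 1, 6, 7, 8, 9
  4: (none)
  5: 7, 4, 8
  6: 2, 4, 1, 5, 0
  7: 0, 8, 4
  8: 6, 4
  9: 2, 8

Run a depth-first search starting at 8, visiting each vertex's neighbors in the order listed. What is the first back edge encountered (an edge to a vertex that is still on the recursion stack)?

3->6

DFS from 8 (visiting each vertex's neighbors in the order listed); mark gray on enter, black on exit:
8 gray
  6 gray
    2 gray
      3 gray
        1 gray
          4 gray
          4 black
          0 gray
          0 black
        1 black
        3→6: 6 is gray → back edge
First back edge: 3 → 6.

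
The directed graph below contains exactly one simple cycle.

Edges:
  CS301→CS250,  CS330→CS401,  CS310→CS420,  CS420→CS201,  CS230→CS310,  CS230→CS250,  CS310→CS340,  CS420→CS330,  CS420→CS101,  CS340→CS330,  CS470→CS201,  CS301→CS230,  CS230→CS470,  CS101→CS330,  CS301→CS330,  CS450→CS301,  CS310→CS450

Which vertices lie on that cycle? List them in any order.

CS230, CS301, CS310, CS450

DFS with gray/black marking from CS230:
CS230 gray
  CS250 gray
  CS250 black
  CS470 gray
    CS201 gray
    CS201 black
  CS470 black
  CS310 gray
    CS450 gray
      CS301 gray
        CS301→CS230: CS230 is gray → back edge
Back edge closes the cycle CS230 → CS310 → CS450 → CS301 → CS230; its vertices are {CS230, CS301, CS310, CS450}.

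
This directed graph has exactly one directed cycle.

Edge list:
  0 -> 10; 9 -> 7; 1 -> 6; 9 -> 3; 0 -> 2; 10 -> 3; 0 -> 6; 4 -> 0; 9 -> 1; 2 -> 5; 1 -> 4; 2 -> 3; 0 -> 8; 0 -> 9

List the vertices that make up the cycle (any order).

DFS with gray/black marking from 0:
0 gray
  10 gray
    3 gray
    3 black
  10 black
  6 gray
  6 black
  9 gray
    7 gray
    7 black
    1 gray
      4 gray
        4→0: 0 is gray → back edge
Back edge closes the cycle 0 → 9 → 1 → 4 → 0; its vertices are {0, 1, 4, 9}.

0, 1, 4, 9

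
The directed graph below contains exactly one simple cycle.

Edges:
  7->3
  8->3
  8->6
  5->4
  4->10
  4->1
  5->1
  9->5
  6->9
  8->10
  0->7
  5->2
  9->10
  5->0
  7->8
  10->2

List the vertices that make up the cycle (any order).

0, 5, 6, 7, 8, 9

DFS with gray/black marking from 5:
5 gray
  2 gray
  2 black
  1 gray
  1 black
  0 gray
    7 gray
      8 gray
        6 gray
          9 gray
            10 gray
              10→2: 2 black — skip
            10 black
            9→5: 5 is gray → back edge
Back edge closes the cycle 5 → 0 → 7 → 8 → 6 → 9 → 5; its vertices are {0, 5, 6, 7, 8, 9}.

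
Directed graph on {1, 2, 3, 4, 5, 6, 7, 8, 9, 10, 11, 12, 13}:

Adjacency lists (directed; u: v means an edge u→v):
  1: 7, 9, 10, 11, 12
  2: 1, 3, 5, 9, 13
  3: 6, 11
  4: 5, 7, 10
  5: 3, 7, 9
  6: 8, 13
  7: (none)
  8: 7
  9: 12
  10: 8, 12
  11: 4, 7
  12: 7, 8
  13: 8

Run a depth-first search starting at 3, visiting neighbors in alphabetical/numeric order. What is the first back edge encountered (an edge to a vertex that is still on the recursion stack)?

5→3

DFS from 3 (visiting neighbors in alphabetical/numeric order); mark gray on enter, black on exit:
3 gray
  6 gray
    8 gray
      7 gray
      7 black
    8 black
    13 gray
      13→8: 8 black — skip
    13 black
  6 black
  11 gray
    4 gray
      5 gray
        5→3: 3 is gray → back edge
First back edge: 5 → 3.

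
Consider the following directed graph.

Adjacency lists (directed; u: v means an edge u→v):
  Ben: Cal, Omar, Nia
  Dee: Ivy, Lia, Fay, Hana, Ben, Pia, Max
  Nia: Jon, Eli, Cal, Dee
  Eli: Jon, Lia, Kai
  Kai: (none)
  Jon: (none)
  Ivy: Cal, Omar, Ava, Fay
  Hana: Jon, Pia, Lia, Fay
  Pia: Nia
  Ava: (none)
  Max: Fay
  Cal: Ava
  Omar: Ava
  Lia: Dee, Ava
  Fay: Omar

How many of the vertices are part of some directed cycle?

7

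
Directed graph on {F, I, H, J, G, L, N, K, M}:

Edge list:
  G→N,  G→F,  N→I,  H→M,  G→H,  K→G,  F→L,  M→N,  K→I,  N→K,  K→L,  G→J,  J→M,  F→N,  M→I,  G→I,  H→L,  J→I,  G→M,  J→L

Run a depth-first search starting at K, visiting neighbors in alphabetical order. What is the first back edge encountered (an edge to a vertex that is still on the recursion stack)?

N→K

DFS from K (visiting neighbors in alphabetical order); mark gray on enter, black on exit:
K gray
  G gray
    F gray
      L gray
      L black
      N gray
        I gray
        I black
        N→K: K is gray → back edge
First back edge: N → K.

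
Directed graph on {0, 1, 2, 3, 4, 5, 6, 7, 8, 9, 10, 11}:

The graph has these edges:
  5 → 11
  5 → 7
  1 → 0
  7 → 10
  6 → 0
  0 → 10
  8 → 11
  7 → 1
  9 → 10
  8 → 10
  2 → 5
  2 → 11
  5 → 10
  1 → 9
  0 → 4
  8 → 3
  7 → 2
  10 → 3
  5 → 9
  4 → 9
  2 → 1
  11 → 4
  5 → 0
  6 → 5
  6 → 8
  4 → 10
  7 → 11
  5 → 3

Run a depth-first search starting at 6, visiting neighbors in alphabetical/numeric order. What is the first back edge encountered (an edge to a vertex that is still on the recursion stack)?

2->5

DFS from 6 (visiting neighbors in alphabetical/numeric order); mark gray on enter, black on exit:
6 gray
  0 gray
    4 gray
      9 gray
        10 gray
          3 gray
          3 black
        10 black
      9 black
      4→10: 10 black — skip
    4 black
    0→10: 10 black — skip
  0 black
  5 gray
    5→0: 0 black — skip
    5→3: 3 black — skip
    7 gray
      1 gray
        1→0: 0 black — skip
        1→9: 9 black — skip
      1 black
      2 gray
        2→1: 1 black — skip
        2→5: 5 is gray → back edge
First back edge: 2 → 5.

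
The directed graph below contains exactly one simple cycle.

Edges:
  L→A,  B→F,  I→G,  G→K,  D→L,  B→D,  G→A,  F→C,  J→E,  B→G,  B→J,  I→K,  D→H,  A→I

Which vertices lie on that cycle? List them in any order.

A, G, I

DFS with gray/black marking from G:
G gray
  K gray
  K black
  A gray
    I gray
      I→G: G is gray → back edge
Back edge closes the cycle G → A → I → G; its vertices are {A, G, I}.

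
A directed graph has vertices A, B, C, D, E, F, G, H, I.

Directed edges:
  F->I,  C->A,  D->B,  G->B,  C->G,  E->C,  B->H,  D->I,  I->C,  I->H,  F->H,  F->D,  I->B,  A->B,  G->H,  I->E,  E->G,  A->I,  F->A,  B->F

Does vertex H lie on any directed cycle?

H lies on a cycle iff there is a path from H back to itself.
Exploring from H, it never reaches itself; equivalently, its strongly connected component is a singleton.

No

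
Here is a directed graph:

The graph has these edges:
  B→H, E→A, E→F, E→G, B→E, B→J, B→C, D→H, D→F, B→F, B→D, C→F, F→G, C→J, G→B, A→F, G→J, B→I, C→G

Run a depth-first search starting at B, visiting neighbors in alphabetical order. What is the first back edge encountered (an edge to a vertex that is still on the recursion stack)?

G→B

DFS from B (visiting neighbors in alphabetical order); mark gray on enter, black on exit:
B gray
  C gray
    F gray
      G gray
        G→B: B is gray → back edge
First back edge: G → B.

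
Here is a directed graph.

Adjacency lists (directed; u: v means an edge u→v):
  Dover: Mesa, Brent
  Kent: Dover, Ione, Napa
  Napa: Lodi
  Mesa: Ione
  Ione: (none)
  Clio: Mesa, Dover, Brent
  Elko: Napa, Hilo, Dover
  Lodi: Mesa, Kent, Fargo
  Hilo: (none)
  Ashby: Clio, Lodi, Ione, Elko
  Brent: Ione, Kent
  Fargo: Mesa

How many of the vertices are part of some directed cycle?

A vertex is on a directed cycle iff it belongs to a strongly connected component of size ≥ 2 (or has a self-loop).
The vertices on cycles are {Kent, Lodi, Napa, Brent, Dover} — 5 in total.

5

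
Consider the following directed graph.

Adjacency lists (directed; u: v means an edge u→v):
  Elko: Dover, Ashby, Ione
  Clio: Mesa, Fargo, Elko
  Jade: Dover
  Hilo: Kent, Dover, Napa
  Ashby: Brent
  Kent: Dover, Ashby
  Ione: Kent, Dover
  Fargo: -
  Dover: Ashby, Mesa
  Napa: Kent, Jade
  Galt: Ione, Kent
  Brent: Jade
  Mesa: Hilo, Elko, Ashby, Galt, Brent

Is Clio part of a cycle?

No

Clio lies on a cycle iff there is a path from Clio back to itself.
Exploring from Clio, it never reaches itself; equivalently, its strongly connected component is a singleton.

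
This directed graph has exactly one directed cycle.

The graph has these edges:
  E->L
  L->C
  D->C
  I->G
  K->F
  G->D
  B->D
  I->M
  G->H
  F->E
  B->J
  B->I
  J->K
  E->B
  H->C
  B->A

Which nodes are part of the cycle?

DFS with gray/black marking from F:
F gray
  E gray
    L gray
      C gray
      C black
    L black
    B gray
      D gray
        D→C: C black — skip
      D black
      I gray
        M gray
        M black
        G gray
          H gray
            H→C: C black — skip
          H black
          G→D: D black — skip
        G black
      I black
      A gray
      A black
      J gray
        K gray
          K→F: F is gray → back edge
Back edge closes the cycle F → E → B → J → K → F; its vertices are {B, E, F, J, K}.

B, E, F, J, K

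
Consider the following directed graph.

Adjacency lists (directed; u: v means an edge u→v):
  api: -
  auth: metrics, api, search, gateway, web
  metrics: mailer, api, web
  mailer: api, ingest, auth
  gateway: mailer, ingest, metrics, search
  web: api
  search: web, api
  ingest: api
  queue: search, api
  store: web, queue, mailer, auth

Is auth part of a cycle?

auth is on a cycle iff auth can reach itself via ≥1 edge.
auth → metrics → mailer → auth — yes.

Yes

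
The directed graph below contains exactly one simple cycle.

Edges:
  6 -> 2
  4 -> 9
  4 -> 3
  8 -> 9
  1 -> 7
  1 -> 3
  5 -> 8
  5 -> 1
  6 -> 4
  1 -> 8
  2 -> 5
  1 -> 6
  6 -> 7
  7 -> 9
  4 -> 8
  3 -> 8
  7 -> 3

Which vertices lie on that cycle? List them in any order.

1, 2, 5, 6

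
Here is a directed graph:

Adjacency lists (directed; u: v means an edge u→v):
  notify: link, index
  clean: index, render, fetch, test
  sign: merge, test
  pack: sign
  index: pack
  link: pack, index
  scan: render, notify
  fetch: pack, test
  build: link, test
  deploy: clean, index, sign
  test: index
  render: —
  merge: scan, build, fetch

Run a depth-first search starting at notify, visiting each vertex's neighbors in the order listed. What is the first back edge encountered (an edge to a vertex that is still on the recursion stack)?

scan->notify

DFS from notify (visiting each vertex's neighbors in the order listed); mark gray on enter, black on exit:
notify gray
  link gray
    pack gray
      sign gray
        merge gray
          scan gray
            render gray
            render black
            scan→notify: notify is gray → back edge
First back edge: scan → notify.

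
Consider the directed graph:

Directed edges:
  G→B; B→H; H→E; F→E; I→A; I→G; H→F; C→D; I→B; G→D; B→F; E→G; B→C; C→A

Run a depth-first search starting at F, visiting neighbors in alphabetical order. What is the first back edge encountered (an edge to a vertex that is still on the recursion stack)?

DFS from F (visiting neighbors in alphabetical order); mark gray on enter, black on exit:
F gray
  E gray
    G gray
      B gray
        C gray
          A gray
          A black
          D gray
          D black
        C black
        B→F: F is gray → back edge
First back edge: B → F.

B->F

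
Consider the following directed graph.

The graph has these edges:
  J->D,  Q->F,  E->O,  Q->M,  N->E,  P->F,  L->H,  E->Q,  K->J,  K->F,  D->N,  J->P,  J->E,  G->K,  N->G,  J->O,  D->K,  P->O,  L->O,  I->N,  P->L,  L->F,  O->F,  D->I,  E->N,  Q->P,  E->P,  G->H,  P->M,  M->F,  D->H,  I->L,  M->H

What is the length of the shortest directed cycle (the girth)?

For each vertex v, BFS finds the shortest path from v back to v.
The shortest such closed walk is E → N → E, length 2.

2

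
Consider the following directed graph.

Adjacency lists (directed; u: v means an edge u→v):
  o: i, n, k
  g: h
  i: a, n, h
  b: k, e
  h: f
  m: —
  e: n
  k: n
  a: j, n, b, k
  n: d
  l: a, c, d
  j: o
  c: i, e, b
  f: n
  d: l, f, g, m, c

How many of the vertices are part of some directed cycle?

14

A vertex is on a directed cycle iff it belongs to a strongly connected component of size ≥ 2 (or has a self-loop).
The vertices on cycles are {a, b, c, d, e, f, g, h, i, j, k, l, n, o} — 14 in total.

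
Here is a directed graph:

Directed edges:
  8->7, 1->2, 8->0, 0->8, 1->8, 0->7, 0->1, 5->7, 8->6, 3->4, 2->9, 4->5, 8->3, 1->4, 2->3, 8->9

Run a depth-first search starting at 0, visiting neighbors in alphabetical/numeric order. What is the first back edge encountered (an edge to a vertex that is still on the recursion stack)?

DFS from 0 (visiting neighbors in alphabetical/numeric order); mark gray on enter, black on exit:
0 gray
  1 gray
    2 gray
      3 gray
        4 gray
          5 gray
            7 gray
            7 black
          5 black
        4 black
      3 black
      9 gray
      9 black
    2 black
    1→4: 4 black — skip
    8 gray
      8→0: 0 is gray → back edge
First back edge: 8 → 0.

8→0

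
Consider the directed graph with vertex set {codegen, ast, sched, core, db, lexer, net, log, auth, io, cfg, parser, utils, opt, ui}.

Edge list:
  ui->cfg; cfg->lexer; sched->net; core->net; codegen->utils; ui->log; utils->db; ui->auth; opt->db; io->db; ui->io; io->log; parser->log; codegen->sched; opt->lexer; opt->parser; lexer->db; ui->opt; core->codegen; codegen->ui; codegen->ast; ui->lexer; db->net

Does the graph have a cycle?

No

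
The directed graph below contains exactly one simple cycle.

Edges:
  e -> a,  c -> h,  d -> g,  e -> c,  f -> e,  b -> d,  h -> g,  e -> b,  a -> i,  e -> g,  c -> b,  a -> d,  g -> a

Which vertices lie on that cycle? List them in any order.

a, d, g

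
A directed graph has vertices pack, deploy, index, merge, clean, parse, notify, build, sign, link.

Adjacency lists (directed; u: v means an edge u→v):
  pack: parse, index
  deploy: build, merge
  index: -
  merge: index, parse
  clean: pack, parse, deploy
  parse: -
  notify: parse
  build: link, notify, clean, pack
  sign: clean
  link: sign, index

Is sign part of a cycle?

sign is on a cycle iff sign can reach itself via ≥1 edge.
sign → clean → deploy → build → link → sign — yes.

Yes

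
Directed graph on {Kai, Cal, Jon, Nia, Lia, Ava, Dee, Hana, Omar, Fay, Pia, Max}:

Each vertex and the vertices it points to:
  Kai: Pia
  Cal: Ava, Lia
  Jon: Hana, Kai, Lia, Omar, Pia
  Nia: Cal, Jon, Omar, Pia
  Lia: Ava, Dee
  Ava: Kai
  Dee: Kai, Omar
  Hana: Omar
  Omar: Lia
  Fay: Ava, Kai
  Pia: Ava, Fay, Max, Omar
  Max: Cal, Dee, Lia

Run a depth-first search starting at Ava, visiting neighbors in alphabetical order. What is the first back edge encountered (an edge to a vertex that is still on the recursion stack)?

Pia→Ava

DFS from Ava (visiting neighbors in alphabetical order); mark gray on enter, black on exit:
Ava gray
  Kai gray
    Pia gray
      Pia→Ava: Ava is gray → back edge
First back edge: Pia → Ava.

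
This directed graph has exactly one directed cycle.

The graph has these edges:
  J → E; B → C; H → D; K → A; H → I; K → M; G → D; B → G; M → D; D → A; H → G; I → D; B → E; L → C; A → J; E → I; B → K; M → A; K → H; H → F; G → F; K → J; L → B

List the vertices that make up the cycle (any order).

DFS with gray/black marking from J:
J gray
  E gray
    I gray
      D gray
        A gray
          A→J: J is gray → back edge
Back edge closes the cycle J → E → I → D → A → J; its vertices are {A, D, E, I, J}.

A, D, E, I, J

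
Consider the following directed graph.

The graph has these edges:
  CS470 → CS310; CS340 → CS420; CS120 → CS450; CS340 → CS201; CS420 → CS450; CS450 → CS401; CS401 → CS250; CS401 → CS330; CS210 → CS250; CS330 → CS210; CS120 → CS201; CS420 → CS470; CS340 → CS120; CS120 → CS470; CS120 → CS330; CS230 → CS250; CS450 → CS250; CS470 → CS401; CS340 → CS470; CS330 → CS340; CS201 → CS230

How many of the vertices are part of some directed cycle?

A vertex is on a directed cycle iff it belongs to a strongly connected component of size ≥ 2 (or has a self-loop).
The vertices on cycles are {CS120, CS330, CS340, CS401, CS420, CS450, CS470} — 7 in total.

7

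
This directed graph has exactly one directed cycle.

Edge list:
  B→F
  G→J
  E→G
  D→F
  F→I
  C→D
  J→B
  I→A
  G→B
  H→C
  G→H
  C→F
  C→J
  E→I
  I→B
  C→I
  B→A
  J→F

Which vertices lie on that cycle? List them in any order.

B, F, I

DFS with gray/black marking from F:
F gray
  I gray
    A gray
    A black
    B gray
      B→A: A black — skip
      B→F: F is gray → back edge
Back edge closes the cycle F → I → B → F; its vertices are {B, F, I}.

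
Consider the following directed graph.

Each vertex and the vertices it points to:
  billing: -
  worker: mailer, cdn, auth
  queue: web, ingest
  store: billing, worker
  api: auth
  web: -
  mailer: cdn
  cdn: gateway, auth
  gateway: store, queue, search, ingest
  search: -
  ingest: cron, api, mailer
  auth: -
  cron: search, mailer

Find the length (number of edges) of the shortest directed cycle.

4

For each vertex v, BFS finds the shortest path from v back to v.
The shortest such closed walk is gateway → ingest → mailer → cdn → gateway, length 4.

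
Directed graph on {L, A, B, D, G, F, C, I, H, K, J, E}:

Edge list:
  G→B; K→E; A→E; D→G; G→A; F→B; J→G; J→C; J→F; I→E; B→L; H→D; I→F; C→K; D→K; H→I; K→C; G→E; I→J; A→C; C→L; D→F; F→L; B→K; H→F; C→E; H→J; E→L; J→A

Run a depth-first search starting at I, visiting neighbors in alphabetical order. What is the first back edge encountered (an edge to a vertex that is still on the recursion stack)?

C->K

DFS from I (visiting neighbors in alphabetical order); mark gray on enter, black on exit:
I gray
  E gray
    L gray
    L black
  E black
  F gray
    B gray
      K gray
        C gray
          C→E: E black — skip
          C→K: K is gray → back edge
First back edge: C → K.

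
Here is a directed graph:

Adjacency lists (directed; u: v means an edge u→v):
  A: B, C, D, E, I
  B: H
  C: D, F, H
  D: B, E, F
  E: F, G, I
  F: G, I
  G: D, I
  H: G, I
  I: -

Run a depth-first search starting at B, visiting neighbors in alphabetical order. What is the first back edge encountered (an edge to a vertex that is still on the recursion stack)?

DFS from B (visiting neighbors in alphabetical order); mark gray on enter, black on exit:
B gray
  H gray
    G gray
      D gray
        D→B: B is gray → back edge
First back edge: D → B.

D→B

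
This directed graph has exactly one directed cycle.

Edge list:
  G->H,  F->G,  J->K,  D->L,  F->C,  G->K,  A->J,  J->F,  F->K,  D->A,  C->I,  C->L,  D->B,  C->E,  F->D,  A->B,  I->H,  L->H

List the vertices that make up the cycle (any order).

A, D, F, J

DFS with gray/black marking from F:
F gray
  K gray
  K black
  C gray
    L gray
      H gray
      H black
    L black
    I gray
      I→H: H black — skip
    I black
    E gray
    E black
  C black
  D gray
    D→L: L black — skip
    A gray
      J gray
        J→F: F is gray → back edge
Back edge closes the cycle F → D → A → J → F; its vertices are {A, D, F, J}.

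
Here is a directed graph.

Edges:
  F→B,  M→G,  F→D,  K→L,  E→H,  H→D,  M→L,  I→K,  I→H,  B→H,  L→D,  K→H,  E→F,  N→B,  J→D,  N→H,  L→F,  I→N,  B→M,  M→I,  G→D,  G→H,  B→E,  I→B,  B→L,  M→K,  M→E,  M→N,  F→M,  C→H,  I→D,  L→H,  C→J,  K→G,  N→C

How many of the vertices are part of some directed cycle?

A vertex is on a directed cycle iff it belongs to a strongly connected component of size ≥ 2 (or has a self-loop).
The vertices on cycles are {B, E, F, I, K, L, M, N} — 8 in total.

8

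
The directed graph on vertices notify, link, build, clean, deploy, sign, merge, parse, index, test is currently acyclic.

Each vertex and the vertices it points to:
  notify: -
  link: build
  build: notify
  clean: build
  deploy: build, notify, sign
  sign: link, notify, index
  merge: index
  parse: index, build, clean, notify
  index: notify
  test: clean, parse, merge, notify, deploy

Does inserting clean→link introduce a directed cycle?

No

Adding clean→link creates a cycle iff link can already reach clean.
Explore from link: no path reaches clean. The graph stays acyclic.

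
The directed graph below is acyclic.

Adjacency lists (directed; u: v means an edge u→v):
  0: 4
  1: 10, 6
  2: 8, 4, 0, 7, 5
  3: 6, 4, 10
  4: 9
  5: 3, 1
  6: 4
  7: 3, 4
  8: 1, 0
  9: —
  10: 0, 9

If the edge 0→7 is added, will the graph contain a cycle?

Yes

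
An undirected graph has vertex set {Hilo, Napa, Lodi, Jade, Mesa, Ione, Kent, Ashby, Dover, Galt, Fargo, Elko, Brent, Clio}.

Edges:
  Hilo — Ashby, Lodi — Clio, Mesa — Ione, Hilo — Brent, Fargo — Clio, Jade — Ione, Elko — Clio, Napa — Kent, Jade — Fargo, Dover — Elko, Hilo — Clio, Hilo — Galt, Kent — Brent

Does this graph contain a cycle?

No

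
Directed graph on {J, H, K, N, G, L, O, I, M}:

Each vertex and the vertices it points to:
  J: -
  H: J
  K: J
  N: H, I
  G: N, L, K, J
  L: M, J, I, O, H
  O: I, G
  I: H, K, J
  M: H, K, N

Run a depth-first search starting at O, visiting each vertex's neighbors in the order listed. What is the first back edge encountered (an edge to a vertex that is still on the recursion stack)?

L→O

DFS from O (visiting each vertex's neighbors in the order listed); mark gray on enter, black on exit:
O gray
  I gray
    H gray
      J gray
      J black
    H black
    K gray
      K→J: J black — skip
    K black
    I→J: J black — skip
  I black
  G gray
    N gray
      N→H: H black — skip
      N→I: I black — skip
    N black
    L gray
      M gray
        M→H: H black — skip
        M→K: K black — skip
        M→N: N black — skip
      M black
      L→J: J black — skip
      L→I: I black — skip
      L→O: O is gray → back edge
First back edge: L → O.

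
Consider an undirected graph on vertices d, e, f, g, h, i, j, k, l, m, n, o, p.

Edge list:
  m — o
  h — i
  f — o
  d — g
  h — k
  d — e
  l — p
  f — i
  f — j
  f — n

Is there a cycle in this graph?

No

DFS, tracking each vertex's parent; an edge to a visited non-parent vertex closes a cycle.
Start from d:
visit d (parent –)
  visit g (parent d)
    g–d: parent, skip
  visit e (parent d)
    e–d: parent, skip
visit f (parent –)
  visit o (parent f)
    o–f: parent, skip
    visit m (parent o)
      m–o: parent, skip
  visit i (parent f)
    visit h (parent i)
      visit k (parent h)
        k–h: parent, skip
      h–i: parent, skip
    i–f: parent, skip
  visit j (parent f)
    j–f: parent, skip
  visit n (parent f)
    n–f: parent, skip
visit l (parent –)
  visit p (parent l)
    p–l: parent, skip
No non-parent visited neighbor found — the graph is a forest.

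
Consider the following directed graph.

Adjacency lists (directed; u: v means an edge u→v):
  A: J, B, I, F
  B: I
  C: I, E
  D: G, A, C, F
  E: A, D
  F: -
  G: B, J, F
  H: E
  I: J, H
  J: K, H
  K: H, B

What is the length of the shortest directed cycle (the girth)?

3

For each vertex v, BFS finds the shortest path from v back to v.
The shortest such closed walk is D → C → E → D, length 3.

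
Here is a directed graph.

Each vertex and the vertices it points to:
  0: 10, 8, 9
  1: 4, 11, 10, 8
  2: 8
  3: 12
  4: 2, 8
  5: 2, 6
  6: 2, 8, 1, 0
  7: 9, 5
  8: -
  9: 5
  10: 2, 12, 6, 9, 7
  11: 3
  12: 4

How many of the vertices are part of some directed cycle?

A vertex is on a directed cycle iff it belongs to a strongly connected component of size ≥ 2 (or has a self-loop).
The vertices on cycles are {0, 1, 5, 6, 7, 9, 10} — 7 in total.

7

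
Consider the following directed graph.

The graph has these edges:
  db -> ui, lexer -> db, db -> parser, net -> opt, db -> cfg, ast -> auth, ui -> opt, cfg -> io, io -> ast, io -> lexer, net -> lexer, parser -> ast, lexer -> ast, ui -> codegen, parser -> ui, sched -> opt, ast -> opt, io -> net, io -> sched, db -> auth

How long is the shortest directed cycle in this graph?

4

For each vertex v, BFS finds the shortest path from v back to v.
The shortest such closed walk is db → cfg → io → lexer → db, length 4.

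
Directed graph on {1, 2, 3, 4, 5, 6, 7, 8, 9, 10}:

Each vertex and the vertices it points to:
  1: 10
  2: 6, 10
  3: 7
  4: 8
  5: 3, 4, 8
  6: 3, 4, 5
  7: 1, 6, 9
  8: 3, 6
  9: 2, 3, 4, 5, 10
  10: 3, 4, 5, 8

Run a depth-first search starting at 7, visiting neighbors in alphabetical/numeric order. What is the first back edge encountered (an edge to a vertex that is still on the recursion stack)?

DFS from 7 (visiting neighbors in alphabetical/numeric order); mark gray on enter, black on exit:
7 gray
  1 gray
    10 gray
      3 gray
        3→7: 7 is gray → back edge
First back edge: 3 → 7.

3->7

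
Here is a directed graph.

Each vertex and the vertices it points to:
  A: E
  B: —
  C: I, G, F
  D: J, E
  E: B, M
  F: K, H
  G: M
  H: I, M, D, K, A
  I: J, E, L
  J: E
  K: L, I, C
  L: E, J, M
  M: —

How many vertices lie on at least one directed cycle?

4

A vertex is on a directed cycle iff it belongs to a strongly connected component of size ≥ 2 (or has a self-loop).
The vertices on cycles are {C, F, H, K} — 4 in total.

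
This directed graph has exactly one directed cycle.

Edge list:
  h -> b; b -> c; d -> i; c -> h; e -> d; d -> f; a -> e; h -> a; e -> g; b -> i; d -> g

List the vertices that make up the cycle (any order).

b, c, h

DFS with gray/black marking from h:
h gray
  b gray
    c gray
      c→h: h is gray → back edge
Back edge closes the cycle h → b → c → h; its vertices are {b, c, h}.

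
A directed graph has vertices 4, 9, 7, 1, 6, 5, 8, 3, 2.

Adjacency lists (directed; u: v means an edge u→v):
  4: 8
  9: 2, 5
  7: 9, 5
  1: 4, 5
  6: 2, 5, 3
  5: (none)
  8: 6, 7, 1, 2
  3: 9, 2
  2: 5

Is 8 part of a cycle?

8 is on a cycle iff 8 can reach itself via ≥1 edge.
8 → 1 → 4 → 8 — yes.

Yes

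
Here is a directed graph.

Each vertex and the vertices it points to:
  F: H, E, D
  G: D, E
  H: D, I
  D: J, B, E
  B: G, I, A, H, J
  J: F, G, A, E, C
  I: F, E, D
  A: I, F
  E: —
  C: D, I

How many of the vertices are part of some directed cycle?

A vertex is on a directed cycle iff it belongs to a strongly connected component of size ≥ 2 (or has a self-loop).
The vertices on cycles are {A, B, C, D, F, G, H, I, J} — 9 in total.

9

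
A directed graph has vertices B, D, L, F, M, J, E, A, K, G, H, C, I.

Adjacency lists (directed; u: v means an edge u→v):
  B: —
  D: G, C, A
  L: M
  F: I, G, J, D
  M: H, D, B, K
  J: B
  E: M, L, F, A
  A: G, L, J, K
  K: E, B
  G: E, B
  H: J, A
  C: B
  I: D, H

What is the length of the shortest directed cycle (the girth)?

3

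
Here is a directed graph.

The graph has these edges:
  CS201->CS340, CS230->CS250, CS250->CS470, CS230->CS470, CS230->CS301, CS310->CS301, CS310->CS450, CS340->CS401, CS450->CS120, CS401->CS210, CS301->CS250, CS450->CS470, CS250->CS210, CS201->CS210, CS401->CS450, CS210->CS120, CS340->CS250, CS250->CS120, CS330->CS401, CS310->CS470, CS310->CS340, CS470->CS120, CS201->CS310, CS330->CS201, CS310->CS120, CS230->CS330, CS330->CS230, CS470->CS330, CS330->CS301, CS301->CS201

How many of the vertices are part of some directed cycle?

10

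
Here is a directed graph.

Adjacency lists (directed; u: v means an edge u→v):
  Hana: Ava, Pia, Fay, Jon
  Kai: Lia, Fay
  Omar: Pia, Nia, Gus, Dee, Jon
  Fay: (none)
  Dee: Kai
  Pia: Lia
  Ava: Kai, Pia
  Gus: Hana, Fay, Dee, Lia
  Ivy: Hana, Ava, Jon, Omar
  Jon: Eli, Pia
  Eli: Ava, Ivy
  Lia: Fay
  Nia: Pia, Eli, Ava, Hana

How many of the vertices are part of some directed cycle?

7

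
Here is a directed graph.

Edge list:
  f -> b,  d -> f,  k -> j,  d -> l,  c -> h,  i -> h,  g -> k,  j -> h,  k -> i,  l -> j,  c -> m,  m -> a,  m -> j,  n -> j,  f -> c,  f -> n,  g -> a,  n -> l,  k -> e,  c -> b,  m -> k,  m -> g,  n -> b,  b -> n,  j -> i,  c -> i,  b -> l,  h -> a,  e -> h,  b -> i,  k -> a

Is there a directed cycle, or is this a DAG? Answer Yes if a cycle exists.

Yes

DFS with white/gray/black marking, starting from i:
i gray
  h gray
    a gray
    a black
  h black
i black
b gray
  n gray
    l gray
      j gray
        j→i: i black — skip
        j→h: h black — skip
      j black
    l black
    n→b: b is gray → back edge
Back edge found, so a cycle exists: b → n → b.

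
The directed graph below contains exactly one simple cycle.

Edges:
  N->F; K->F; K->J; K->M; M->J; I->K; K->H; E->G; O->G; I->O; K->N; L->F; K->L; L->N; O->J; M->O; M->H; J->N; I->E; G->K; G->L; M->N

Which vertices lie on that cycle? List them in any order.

G, K, M, O

DFS with gray/black marking from K:
K gray
  H gray
  H black
  N gray
    F gray
    F black
  N black
  L gray
    L→F: F black — skip
    L→N: N black — skip
  L black
  M gray
    J gray
      J→N: N black — skip
    J black
    O gray
      O→J: J black — skip
      G gray
        G→L: L black — skip
        G→K: K is gray → back edge
Back edge closes the cycle K → M → O → G → K; its vertices are {G, K, M, O}.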